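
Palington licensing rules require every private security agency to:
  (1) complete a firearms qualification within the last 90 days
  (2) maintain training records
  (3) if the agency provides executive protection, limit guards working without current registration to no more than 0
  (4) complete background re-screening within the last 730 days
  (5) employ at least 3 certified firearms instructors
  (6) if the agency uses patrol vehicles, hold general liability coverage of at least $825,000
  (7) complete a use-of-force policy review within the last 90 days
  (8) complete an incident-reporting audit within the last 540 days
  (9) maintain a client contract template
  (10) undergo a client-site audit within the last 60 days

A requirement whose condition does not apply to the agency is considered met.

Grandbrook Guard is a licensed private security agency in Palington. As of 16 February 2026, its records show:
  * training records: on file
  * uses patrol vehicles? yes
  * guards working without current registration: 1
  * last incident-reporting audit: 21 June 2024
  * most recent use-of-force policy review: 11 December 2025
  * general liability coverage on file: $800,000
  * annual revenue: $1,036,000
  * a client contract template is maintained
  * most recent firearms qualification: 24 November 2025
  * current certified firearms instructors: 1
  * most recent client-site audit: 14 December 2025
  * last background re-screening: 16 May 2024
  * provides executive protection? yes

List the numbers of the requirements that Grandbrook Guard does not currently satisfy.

1. firearms qualification 84 days ago vs limit 90 → met
2. training records present → met
3. condition 'provides executive protection' holds; guards working without current registration 1 > 0 → not met
4. background re-screening 641 days ago vs limit 730 → met
5. certified firearms instructors 1 < 3 → not met
6. condition 'uses patrol vehicles' holds; general liability coverage $800,000 < $825,000 → not met
7. use-of-force policy review 67 days ago vs limit 90 → met
8. incident-reporting audit 605 days ago vs limit 540 → not met
9. client contract template present → met
10. client-site audit 64 days ago vs limit 60 → not met
Not met: 3, 5, 6, 8, 10

3, 5, 6, 8, 10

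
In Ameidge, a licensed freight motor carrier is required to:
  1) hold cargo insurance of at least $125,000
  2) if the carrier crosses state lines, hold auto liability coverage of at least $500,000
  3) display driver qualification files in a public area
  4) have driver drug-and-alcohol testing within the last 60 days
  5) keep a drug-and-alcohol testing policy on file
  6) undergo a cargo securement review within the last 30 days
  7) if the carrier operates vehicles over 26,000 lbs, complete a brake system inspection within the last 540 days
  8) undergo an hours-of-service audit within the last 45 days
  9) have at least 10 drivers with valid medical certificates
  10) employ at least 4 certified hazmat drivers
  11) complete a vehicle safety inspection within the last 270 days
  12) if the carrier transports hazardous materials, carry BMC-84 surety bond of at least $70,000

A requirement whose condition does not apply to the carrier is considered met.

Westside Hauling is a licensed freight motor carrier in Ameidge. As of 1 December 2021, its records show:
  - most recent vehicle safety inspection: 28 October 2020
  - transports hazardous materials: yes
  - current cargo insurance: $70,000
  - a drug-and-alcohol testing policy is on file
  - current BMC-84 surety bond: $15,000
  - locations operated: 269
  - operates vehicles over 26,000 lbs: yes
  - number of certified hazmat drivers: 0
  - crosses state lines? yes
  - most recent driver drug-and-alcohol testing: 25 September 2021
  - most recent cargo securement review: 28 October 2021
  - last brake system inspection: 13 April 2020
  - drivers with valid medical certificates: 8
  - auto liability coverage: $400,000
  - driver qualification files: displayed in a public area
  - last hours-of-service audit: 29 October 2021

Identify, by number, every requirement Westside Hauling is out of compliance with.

1, 2, 4, 6, 7, 9, 10, 11, 12

1. cargo insurance $70,000 < $125,000 → not met
2. condition 'crosses state lines' holds; auto liability coverage $400,000 < $500,000 → not met
3. driver qualification files present → met
4. driver drug-and-alcohol testing 67 days ago vs limit 60 → not met
5. drug-and-alcohol testing policy present → met
6. cargo securement review 34 days ago vs limit 30 → not met
7. condition 'operates vehicles over 26,000 lbs' holds; brake system inspection 597 days ago vs limit 540 → not met
8. hours-of-service audit 33 days ago vs limit 45 → met
9. drivers with valid medical certificates 8 < 10 → not met
10. certified hazmat drivers 0 < 4 → not met
11. vehicle safety inspection 399 days ago vs limit 270 → not met
12. condition 'transports hazardous materials' holds; BMC-84 surety bond $15,000 < $70,000 → not met
Not met: 1, 2, 4, 6, 7, 9, 10, 11, 12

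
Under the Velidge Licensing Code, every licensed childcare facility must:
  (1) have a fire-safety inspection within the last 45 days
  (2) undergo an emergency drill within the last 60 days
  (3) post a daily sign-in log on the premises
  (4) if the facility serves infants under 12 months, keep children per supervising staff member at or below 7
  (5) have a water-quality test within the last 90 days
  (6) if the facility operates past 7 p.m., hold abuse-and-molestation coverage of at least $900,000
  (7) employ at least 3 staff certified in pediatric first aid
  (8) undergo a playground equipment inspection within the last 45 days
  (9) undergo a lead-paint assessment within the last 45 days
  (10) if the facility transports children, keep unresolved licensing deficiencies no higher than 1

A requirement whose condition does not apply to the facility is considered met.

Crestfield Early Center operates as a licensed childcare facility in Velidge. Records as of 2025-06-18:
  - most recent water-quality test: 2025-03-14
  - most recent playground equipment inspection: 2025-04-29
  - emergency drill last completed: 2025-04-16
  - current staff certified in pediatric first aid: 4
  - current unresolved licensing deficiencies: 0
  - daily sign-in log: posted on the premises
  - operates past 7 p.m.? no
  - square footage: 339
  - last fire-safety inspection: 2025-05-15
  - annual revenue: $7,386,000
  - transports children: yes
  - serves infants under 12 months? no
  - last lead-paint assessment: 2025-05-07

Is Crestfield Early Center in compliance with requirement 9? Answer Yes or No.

Yes

9. lead-paint assessment 42 days ago vs limit 45 → met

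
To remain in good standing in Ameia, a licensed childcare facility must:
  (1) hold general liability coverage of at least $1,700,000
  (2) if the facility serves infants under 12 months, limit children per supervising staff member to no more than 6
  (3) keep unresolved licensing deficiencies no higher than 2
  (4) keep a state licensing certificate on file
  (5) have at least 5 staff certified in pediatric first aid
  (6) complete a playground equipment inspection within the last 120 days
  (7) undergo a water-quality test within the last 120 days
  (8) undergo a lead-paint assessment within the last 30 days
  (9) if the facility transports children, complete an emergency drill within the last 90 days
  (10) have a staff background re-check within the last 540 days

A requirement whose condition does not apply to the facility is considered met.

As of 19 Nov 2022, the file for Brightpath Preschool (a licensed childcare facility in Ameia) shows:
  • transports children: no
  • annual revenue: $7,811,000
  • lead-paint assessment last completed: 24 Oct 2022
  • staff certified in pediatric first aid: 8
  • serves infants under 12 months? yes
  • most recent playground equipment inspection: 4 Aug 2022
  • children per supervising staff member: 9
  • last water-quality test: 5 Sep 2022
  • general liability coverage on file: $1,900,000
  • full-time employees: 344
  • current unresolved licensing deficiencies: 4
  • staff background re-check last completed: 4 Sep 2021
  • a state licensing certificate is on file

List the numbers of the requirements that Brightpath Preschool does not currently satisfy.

2, 3

1. general liability coverage $1,900,000 ≥ $1,700,000 → met
2. condition 'serves infants under 12 months' holds; children per supervising staff member 9 > 6 → not met
3. unresolved licensing deficiencies 4 > 2 → not met
4. state licensing certificate present → met
5. staff certified in pediatric first aid 8 ≥ 5 → met
6. playground equipment inspection 107 days ago vs limit 120 → met
7. water-quality test 75 days ago vs limit 120 → met
8. lead-paint assessment 26 days ago vs limit 30 → met
9. condition 'transports children' does not hold → requirement n/a → met
10. staff background re-check 441 days ago vs limit 540 → met
Not met: 2, 3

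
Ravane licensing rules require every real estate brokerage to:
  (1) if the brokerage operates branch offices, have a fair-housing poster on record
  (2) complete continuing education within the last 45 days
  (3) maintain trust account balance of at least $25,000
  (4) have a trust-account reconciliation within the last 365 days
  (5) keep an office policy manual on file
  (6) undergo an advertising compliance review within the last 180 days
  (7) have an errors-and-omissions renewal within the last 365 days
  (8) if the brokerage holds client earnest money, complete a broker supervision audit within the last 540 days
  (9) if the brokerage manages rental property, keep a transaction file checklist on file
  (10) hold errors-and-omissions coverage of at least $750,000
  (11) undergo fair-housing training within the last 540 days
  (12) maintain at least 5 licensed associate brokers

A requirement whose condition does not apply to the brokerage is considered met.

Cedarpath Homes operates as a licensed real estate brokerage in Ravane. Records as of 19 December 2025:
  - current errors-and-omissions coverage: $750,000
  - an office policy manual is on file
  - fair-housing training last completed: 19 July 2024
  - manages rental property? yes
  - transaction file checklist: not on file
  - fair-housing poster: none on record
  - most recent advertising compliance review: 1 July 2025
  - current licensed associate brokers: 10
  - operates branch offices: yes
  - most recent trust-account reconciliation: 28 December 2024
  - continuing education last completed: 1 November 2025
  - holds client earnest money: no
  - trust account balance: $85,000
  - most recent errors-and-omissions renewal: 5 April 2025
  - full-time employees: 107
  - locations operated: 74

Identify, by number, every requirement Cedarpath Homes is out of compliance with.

1. condition 'operates branch offices' holds; fair-housing poster absent → not met
2. continuing education 48 days ago vs limit 45 → not met
3. trust account balance $85,000 ≥ $25,000 → met
4. trust-account reconciliation 356 days ago vs limit 365 → met
5. office policy manual present → met
6. advertising compliance review 171 days ago vs limit 180 → met
7. errors-and-omissions renewal 258 days ago vs limit 365 → met
8. condition 'holds client earnest money' does not hold → requirement n/a → met
9. condition 'manages rental property' holds; transaction file checklist absent → not met
10. errors-and-omissions coverage $750,000 ≥ $750,000 → met
11. fair-housing training 518 days ago vs limit 540 → met
12. licensed associate brokers 10 ≥ 5 → met
Not met: 1, 2, 9

1, 2, 9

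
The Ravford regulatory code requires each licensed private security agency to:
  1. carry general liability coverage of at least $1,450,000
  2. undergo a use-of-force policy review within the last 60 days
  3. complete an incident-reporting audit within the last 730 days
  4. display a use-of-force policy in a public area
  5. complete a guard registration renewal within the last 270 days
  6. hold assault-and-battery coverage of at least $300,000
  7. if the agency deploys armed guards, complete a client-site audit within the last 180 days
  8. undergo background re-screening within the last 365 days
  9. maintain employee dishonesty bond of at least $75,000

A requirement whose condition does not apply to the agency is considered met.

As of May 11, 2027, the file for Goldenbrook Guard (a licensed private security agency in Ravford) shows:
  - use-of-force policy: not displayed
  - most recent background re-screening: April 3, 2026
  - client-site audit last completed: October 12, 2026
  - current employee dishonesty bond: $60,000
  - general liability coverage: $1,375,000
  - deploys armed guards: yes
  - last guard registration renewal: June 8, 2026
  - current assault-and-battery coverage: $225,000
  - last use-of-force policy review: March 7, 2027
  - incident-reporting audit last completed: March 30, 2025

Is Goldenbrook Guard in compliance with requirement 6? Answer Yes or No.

No

6. assault-and-battery coverage $225,000 < $300,000 → not met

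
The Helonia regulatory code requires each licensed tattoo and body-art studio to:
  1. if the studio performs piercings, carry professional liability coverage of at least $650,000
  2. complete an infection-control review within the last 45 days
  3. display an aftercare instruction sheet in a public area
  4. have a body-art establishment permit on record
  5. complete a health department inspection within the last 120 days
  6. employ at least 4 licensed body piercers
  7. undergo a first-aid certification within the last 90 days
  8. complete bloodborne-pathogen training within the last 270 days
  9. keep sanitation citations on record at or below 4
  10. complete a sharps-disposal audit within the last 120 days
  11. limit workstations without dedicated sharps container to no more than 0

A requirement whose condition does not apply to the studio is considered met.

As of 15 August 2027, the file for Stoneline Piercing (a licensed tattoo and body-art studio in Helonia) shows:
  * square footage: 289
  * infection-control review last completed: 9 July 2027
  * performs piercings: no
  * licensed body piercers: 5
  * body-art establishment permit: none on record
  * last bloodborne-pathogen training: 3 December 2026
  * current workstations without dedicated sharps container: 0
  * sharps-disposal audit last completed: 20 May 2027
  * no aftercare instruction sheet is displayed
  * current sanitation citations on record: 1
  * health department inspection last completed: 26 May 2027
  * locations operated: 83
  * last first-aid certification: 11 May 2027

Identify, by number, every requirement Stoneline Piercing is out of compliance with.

1. condition 'performs piercings' does not hold → requirement n/a → met
2. infection-control review 37 days ago vs limit 45 → met
3. aftercare instruction sheet absent → not met
4. body-art establishment permit absent → not met
5. health department inspection 81 days ago vs limit 120 → met
6. licensed body piercers 5 ≥ 4 → met
7. first-aid certification 96 days ago vs limit 90 → not met
8. bloodborne-pathogen training 255 days ago vs limit 270 → met
9. sanitation citations on record 1 ≤ 4 → met
10. sharps-disposal audit 87 days ago vs limit 120 → met
11. workstations without dedicated sharps container 0 ≤ 0 → met
Not met: 3, 4, 7

3, 4, 7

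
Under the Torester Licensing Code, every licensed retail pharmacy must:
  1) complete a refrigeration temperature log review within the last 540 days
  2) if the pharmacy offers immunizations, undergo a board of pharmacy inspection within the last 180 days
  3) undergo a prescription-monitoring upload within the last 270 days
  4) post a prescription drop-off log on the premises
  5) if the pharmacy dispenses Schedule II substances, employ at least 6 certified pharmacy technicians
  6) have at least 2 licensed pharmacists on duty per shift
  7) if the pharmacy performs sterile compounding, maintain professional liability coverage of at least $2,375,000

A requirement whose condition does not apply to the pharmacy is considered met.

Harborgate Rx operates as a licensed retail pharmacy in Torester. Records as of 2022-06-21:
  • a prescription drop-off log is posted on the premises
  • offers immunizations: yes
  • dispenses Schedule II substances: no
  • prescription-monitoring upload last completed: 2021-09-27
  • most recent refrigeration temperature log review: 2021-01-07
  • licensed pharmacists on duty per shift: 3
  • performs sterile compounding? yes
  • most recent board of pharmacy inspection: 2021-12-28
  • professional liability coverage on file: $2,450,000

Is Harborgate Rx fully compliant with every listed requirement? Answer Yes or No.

1. refrigeration temperature log review 530 days ago vs limit 540 → met
2. condition 'offers immunizations' holds; board of pharmacy inspection 175 days ago vs limit 180 → met
3. prescription-monitoring upload 267 days ago vs limit 270 → met
4. prescription drop-off log present → met
5. condition 'dispenses Schedule II substances' does not hold → requirement n/a → met
6. licensed pharmacists on duty per shift 3 ≥ 2 → met
7. condition 'performs sterile compounding' holds; professional liability coverage $2,450,000 ≥ $2,375,000 → met
All met.

Yes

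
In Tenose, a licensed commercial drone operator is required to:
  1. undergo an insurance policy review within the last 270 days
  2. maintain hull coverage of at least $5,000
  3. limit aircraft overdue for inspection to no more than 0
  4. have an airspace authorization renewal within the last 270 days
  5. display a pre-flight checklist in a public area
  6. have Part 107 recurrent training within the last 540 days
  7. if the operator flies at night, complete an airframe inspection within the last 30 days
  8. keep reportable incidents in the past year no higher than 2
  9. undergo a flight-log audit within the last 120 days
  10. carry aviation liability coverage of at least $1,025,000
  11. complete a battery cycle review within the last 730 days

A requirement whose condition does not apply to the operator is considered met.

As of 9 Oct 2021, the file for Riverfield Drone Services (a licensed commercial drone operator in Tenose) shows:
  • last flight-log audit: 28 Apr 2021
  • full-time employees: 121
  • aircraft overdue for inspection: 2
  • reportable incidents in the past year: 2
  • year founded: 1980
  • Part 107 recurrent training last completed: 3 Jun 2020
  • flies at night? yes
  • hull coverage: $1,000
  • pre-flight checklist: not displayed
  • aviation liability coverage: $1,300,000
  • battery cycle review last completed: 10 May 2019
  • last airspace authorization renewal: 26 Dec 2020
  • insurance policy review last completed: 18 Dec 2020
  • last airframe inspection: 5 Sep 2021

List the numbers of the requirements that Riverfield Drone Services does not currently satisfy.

1. insurance policy review 295 days ago vs limit 270 → not met
2. hull coverage $1,000 < $5,000 → not met
3. aircraft overdue for inspection 2 > 0 → not met
4. airspace authorization renewal 287 days ago vs limit 270 → not met
5. pre-flight checklist absent → not met
6. Part 107 recurrent training 493 days ago vs limit 540 → met
7. condition 'flies at night' holds; airframe inspection 34 days ago vs limit 30 → not met
8. reportable incidents in the past year 2 ≤ 2 → met
9. flight-log audit 164 days ago vs limit 120 → not met
10. aviation liability coverage $1,300,000 ≥ $1,025,000 → met
11. battery cycle review 883 days ago vs limit 730 → not met
Not met: 1, 2, 3, 4, 5, 7, 9, 11

1, 2, 3, 4, 5, 7, 9, 11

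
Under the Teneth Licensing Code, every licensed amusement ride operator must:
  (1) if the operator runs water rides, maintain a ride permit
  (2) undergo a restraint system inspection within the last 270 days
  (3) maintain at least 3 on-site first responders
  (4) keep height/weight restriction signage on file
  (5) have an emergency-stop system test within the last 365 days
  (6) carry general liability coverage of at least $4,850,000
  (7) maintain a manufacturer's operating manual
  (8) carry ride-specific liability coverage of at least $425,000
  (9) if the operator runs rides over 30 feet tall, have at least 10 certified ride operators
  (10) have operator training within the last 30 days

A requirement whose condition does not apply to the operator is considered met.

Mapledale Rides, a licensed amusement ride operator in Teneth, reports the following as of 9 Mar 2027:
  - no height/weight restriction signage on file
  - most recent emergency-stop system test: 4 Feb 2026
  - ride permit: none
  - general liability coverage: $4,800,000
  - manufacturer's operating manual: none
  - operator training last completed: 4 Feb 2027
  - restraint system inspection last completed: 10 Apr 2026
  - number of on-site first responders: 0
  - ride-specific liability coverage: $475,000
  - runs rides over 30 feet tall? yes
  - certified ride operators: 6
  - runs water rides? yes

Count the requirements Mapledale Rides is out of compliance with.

1. condition 'runs water rides' holds; ride permit absent → not met
2. restraint system inspection 333 days ago vs limit 270 → not met
3. on-site first responders 0 < 3 → not met
4. height/weight restriction signage absent → not met
5. emergency-stop system test 398 days ago vs limit 365 → not met
6. general liability coverage $4,800,000 < $4,850,000 → not met
7. manufacturer's operating manual absent → not met
8. ride-specific liability coverage $475,000 ≥ $425,000 → met
9. condition 'runs rides over 30 feet tall' holds; certified ride operators 6 < 10 → not met
10. operator training 33 days ago vs limit 30 → not met
Not met: 9 of 10

9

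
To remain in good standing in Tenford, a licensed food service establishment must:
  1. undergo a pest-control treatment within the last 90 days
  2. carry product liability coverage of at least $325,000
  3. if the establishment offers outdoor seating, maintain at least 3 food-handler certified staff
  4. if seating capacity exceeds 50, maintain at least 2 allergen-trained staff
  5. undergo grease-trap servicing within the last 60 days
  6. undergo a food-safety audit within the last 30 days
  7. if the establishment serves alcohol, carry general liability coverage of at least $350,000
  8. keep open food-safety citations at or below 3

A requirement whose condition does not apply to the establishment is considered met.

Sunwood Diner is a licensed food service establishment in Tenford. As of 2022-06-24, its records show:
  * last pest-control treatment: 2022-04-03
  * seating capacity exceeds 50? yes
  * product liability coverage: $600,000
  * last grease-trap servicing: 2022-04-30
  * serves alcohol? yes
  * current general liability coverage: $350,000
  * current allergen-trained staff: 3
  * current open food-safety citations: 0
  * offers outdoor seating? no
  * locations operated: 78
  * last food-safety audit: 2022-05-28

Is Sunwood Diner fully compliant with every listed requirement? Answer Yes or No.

Yes

1. pest-control treatment 82 days ago vs limit 90 → met
2. product liability coverage $600,000 ≥ $325,000 → met
3. condition 'offers outdoor seating' does not hold → requirement n/a → met
4. condition 'seating capacity exceeds 50' holds; allergen-trained staff 3 ≥ 2 → met
5. grease-trap servicing 55 days ago vs limit 60 → met
6. food-safety audit 27 days ago vs limit 30 → met
7. condition 'serves alcohol' holds; general liability coverage $350,000 ≥ $350,000 → met
8. open food-safety citations 0 ≤ 3 → met
All met.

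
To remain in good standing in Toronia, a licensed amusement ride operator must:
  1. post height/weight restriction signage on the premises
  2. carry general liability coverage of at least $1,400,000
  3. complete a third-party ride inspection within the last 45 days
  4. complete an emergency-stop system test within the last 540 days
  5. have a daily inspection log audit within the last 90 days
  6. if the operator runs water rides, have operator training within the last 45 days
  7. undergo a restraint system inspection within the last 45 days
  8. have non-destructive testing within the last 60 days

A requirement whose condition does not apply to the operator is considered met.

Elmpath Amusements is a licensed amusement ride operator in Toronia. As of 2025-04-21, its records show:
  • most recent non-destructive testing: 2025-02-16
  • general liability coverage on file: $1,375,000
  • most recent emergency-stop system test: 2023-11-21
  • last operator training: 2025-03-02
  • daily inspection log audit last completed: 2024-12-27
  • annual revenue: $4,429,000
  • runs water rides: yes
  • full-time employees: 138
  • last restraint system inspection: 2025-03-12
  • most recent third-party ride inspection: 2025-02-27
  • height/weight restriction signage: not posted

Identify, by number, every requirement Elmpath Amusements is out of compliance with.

1, 2, 3, 5, 6, 8

1. height/weight restriction signage absent → not met
2. general liability coverage $1,375,000 < $1,400,000 → not met
3. third-party ride inspection 53 days ago vs limit 45 → not met
4. emergency-stop system test 517 days ago vs limit 540 → met
5. daily inspection log audit 115 days ago vs limit 90 → not met
6. condition 'runs water rides' holds; operator training 50 days ago vs limit 45 → not met
7. restraint system inspection 40 days ago vs limit 45 → met
8. non-destructive testing 64 days ago vs limit 60 → not met
Not met: 1, 2, 3, 5, 6, 8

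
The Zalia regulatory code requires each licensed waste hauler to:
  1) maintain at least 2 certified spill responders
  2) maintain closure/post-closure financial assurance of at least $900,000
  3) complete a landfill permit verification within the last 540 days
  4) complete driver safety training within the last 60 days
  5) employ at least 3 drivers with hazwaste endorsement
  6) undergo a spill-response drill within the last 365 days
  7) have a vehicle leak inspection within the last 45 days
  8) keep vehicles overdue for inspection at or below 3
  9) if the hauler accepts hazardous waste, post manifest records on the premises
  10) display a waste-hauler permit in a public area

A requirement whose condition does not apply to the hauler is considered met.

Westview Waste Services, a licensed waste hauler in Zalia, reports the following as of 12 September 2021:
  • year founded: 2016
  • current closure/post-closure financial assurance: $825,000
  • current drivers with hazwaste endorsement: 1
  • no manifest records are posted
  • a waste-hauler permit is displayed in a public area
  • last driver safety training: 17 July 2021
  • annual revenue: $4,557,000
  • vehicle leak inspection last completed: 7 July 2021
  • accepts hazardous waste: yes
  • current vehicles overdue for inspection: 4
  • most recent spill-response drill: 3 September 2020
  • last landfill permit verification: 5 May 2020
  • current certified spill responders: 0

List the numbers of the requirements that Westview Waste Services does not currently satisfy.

1, 2, 5, 6, 7, 8, 9

1. certified spill responders 0 < 2 → not met
2. closure/post-closure financial assurance $825,000 < $900,000 → not met
3. landfill permit verification 495 days ago vs limit 540 → met
4. driver safety training 57 days ago vs limit 60 → met
5. drivers with hazwaste endorsement 1 < 3 → not met
6. spill-response drill 374 days ago vs limit 365 → not met
7. vehicle leak inspection 67 days ago vs limit 45 → not met
8. vehicles overdue for inspection 4 > 3 → not met
9. condition 'accepts hazardous waste' holds; manifest records absent → not met
10. waste-hauler permit present → met
Not met: 1, 2, 5, 6, 7, 8, 9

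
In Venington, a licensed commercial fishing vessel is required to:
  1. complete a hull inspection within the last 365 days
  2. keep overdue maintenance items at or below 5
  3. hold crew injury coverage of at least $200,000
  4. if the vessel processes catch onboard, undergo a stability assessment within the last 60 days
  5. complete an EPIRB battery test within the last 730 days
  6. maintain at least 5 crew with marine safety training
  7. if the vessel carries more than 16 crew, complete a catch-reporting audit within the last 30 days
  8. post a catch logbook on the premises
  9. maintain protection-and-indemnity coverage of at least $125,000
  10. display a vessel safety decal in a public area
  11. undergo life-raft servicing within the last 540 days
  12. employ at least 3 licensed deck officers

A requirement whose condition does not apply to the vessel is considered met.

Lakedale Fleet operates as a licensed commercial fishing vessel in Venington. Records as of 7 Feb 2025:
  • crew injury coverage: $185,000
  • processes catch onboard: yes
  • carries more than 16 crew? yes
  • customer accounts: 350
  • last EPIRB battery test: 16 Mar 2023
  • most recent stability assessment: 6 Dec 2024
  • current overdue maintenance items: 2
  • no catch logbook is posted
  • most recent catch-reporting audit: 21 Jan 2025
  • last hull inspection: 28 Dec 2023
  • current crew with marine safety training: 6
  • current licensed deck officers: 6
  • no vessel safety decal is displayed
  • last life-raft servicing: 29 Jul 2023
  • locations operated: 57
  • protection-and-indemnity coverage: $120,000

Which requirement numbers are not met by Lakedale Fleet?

1. hull inspection 407 days ago vs limit 365 → not met
2. overdue maintenance items 2 ≤ 5 → met
3. crew injury coverage $185,000 < $200,000 → not met
4. condition 'processes catch onboard' holds; stability assessment 63 days ago vs limit 60 → not met
5. EPIRB battery test 694 days ago vs limit 730 → met
6. crew with marine safety training 6 ≥ 5 → met
7. condition 'carries more than 16 crew' holds; catch-reporting audit 17 days ago vs limit 30 → met
8. catch logbook absent → not met
9. protection-and-indemnity coverage $120,000 < $125,000 → not met
10. vessel safety decal absent → not met
11. life-raft servicing 559 days ago vs limit 540 → not met
12. licensed deck officers 6 ≥ 3 → met
Not met: 1, 3, 4, 8, 9, 10, 11

1, 3, 4, 8, 9, 10, 11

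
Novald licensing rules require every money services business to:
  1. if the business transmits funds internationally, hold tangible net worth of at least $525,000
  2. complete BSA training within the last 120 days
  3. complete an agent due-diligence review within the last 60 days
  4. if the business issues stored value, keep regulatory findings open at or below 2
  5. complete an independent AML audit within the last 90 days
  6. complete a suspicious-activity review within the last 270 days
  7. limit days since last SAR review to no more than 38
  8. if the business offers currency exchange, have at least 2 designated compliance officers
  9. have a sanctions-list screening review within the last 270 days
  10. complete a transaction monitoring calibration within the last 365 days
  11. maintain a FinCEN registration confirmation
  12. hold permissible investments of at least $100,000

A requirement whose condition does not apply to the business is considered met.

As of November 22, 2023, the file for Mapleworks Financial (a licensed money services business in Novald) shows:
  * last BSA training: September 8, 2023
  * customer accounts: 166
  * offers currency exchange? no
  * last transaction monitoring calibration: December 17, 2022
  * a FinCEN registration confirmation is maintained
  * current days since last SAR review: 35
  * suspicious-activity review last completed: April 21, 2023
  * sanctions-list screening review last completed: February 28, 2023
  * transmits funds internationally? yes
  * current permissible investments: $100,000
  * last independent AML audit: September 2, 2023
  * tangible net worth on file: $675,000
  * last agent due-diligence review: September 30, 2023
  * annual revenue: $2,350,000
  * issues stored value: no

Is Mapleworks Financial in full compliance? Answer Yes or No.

Yes

1. condition 'transmits funds internationally' holds; tangible net worth $675,000 ≥ $525,000 → met
2. BSA training 75 days ago vs limit 120 → met
3. agent due-diligence review 53 days ago vs limit 60 → met
4. condition 'issues stored value' does not hold → requirement n/a → met
5. independent AML audit 81 days ago vs limit 90 → met
6. suspicious-activity review 215 days ago vs limit 270 → met
7. days since last SAR review 35 ≤ 38 → met
8. condition 'offers currency exchange' does not hold → requirement n/a → met
9. sanctions-list screening review 267 days ago vs limit 270 → met
10. transaction monitoring calibration 340 days ago vs limit 365 → met
11. FinCEN registration confirmation present → met
12. permissible investments $100,000 ≥ $100,000 → met
All met.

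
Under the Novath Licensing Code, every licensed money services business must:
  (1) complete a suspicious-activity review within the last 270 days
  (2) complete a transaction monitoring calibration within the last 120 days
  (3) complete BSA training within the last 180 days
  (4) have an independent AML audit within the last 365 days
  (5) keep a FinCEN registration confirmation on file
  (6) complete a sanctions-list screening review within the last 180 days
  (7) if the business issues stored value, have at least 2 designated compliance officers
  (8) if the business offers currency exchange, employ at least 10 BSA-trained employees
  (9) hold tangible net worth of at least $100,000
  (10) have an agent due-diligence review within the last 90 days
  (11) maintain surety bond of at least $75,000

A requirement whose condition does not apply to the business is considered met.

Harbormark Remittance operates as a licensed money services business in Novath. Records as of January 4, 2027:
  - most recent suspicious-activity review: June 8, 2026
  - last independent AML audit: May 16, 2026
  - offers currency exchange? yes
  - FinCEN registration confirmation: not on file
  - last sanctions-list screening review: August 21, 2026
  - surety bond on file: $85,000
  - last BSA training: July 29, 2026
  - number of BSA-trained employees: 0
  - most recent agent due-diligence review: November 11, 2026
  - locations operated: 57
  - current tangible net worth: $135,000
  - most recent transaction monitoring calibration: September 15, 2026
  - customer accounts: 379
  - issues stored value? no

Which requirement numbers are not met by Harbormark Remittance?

1. suspicious-activity review 210 days ago vs limit 270 → met
2. transaction monitoring calibration 111 days ago vs limit 120 → met
3. BSA training 159 days ago vs limit 180 → met
4. independent AML audit 233 days ago vs limit 365 → met
5. FinCEN registration confirmation absent → not met
6. sanctions-list screening review 136 days ago vs limit 180 → met
7. condition 'issues stored value' does not hold → requirement n/a → met
8. condition 'offers currency exchange' holds; BSA-trained employees 0 < 10 → not met
9. tangible net worth $135,000 ≥ $100,000 → met
10. agent due-diligence review 54 days ago vs limit 90 → met
11. surety bond $85,000 ≥ $75,000 → met
Not met: 5, 8

5, 8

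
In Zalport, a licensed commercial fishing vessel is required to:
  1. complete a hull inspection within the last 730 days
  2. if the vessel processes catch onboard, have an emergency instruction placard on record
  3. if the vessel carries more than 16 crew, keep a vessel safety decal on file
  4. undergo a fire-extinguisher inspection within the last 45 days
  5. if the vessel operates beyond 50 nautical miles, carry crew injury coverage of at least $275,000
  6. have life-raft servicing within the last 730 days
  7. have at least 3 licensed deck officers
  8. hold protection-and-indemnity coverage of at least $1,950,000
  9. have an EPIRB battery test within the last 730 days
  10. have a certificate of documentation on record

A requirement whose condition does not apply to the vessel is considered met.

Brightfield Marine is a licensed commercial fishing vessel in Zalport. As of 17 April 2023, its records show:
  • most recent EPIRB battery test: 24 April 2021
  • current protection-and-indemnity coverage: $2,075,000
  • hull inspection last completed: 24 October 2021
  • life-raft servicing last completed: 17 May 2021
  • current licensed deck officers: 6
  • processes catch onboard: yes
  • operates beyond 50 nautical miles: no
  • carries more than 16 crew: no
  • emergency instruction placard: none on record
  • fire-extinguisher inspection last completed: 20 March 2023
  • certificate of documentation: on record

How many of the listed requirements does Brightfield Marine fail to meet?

1. hull inspection 540 days ago vs limit 730 → met
2. condition 'processes catch onboard' holds; emergency instruction placard absent → not met
3. condition 'carries more than 16 crew' does not hold → requirement n/a → met
4. fire-extinguisher inspection 28 days ago vs limit 45 → met
5. condition 'operates beyond 50 nautical miles' does not hold → requirement n/a → met
6. life-raft servicing 700 days ago vs limit 730 → met
7. licensed deck officers 6 ≥ 3 → met
8. protection-and-indemnity coverage $2,075,000 ≥ $1,950,000 → met
9. EPIRB battery test 723 days ago vs limit 730 → met
10. certificate of documentation present → met
Not met: 1 of 10

1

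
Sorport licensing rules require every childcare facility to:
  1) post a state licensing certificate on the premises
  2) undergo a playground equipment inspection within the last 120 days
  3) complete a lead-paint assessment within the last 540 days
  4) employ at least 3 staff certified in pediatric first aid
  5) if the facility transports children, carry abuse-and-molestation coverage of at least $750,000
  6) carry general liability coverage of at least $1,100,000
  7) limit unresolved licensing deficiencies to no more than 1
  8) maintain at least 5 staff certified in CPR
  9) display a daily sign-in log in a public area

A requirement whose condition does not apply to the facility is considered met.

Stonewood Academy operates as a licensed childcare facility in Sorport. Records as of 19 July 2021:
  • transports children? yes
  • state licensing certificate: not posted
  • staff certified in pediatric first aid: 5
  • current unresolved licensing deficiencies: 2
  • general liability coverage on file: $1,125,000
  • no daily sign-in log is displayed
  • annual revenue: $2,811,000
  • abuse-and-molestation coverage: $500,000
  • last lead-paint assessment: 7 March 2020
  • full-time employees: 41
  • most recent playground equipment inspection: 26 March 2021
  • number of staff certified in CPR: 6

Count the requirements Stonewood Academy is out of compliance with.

4

1. state licensing certificate absent → not met
2. playground equipment inspection 115 days ago vs limit 120 → met
3. lead-paint assessment 499 days ago vs limit 540 → met
4. staff certified in pediatric first aid 5 ≥ 3 → met
5. condition 'transports children' holds; abuse-and-molestation coverage $500,000 < $750,000 → not met
6. general liability coverage $1,125,000 ≥ $1,100,000 → met
7. unresolved licensing deficiencies 2 > 1 → not met
8. staff certified in CPR 6 ≥ 5 → met
9. daily sign-in log absent → not met
Not met: 4 of 9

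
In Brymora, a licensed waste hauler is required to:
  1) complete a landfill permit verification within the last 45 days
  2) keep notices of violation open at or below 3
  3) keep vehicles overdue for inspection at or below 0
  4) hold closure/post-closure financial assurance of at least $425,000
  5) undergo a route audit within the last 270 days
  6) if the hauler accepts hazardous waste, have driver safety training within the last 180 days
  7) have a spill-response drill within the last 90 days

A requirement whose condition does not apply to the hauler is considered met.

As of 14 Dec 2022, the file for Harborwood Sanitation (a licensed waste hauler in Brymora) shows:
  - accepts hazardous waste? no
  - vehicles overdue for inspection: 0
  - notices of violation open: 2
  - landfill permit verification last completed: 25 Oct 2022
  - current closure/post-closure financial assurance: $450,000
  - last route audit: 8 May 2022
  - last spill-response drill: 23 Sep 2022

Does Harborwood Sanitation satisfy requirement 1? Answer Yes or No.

1. landfill permit verification 50 days ago vs limit 45 → not met

No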